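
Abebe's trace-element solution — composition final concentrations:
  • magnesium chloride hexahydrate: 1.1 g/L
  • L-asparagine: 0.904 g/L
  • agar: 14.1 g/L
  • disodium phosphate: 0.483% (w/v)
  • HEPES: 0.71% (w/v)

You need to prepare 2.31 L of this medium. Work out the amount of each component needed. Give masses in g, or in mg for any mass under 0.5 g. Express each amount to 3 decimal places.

Scale factor relative to 1 L: 2.31.
magnesium chloride hexahydrate: 1.1 g/L × 2.31 L = 2.541 g
L-asparagine: 0.904 g/L × 2.31 L = 2.088 g
agar: 14.1 g/L × 2.31 L = 32.571 g
disodium phosphate: 0.483 g per 100 mL × 2310 mL ÷ 100 = 11.157 g
HEPES: 0.71 g per 100 mL × 2310 mL ÷ 100 = 16.401 g

magnesium chloride hexahydrate 2.541 g; L-asparagine 2.088 g; agar 32.571 g; disodium phosphate 11.157 g; HEPES 16.401 g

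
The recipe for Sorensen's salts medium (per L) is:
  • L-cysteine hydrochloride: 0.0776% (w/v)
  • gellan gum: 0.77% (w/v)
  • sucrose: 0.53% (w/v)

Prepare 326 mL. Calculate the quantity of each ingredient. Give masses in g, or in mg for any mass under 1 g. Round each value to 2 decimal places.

Scale factor relative to 1 L: 0.326.
L-cysteine hydrochloride: 0.0776% w/v = 0.776 g/L → 0.776 × 0.326 L = 0.252976 g = 252.98 mg
gellan gum: 0.77% w/v = 7.7 g/L → 7.7 × 0.326 L = 2.51 g
sucrose: 0.53% w/v = 5.3 g/L → 5.3 × 0.326 L = 1.73 g

L-cysteine hydrochloride 252.98 mg; gellan gum 2.51 g; sucrose 1.73 g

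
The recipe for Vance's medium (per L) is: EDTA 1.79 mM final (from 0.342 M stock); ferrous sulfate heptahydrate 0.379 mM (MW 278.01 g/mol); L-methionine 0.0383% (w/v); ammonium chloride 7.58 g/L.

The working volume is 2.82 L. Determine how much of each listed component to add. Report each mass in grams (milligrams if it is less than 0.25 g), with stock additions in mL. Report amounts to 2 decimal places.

Scale factor relative to 1 L: 2.82.
EDTA: C1V1 = C2V2 → 1.79 mM × 2820 mL ÷ 342 mM = 14.76 mL
ferrous sulfate heptahydrate: 0.379 mmol/L × 278.01 g/mol × 2.82 L ÷ 1000 = 0.30 g
L-methionine: 0.0383% w/v = 0.383 g/L → 0.383 × 2.82 L = 1.08 g
ammonium chloride: 7.58 g/L × 2.82 L = 21.38 g

EDTA 14.76 mL; ferrous sulfate heptahydrate 0.30 g; L-methionine 1.08 g; ammonium chloride 21.38 g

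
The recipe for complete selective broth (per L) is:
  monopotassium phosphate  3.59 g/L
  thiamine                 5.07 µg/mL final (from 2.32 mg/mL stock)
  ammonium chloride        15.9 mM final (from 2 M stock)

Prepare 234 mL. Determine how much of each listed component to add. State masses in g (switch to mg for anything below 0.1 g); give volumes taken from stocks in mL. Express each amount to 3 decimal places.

Target volume = 234 mL = 0.234 L.
monopotassium phosphate: 3.59 g/L × 0.234 L = 0.840 g
thiamine: C1V1 = C2V2 → 5.07 µg/mL × 234 mL ÷ 2320 µg/mL = 0.511 mL
ammonium chloride: V = C2·V2/C1 = 15.9 mM × 234 mL ÷ 2000 mM = 1.860 mL

monopotassium phosphate 0.840 g; thiamine 0.511 mL; ammonium chloride 1.860 mL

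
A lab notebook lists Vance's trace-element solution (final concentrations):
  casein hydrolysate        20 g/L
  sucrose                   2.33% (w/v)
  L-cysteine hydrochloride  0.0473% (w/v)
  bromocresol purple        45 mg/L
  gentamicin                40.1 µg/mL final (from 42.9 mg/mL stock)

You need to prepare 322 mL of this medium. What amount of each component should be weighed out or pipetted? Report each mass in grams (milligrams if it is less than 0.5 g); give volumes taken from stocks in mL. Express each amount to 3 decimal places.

casein hydrolysate 6.440 g; sucrose 7.503 g; L-cysteine hydrochloride 152.306 mg; bromocresol purple 14.490 mg; gentamicin 0.301 mL

Target volume = 322 mL = 0.322 L.
casein hydrolysate: 20 g/L × 0.322 L = 6.440 g
sucrose: 2.33 g per 100 mL × 322 mL ÷ 100 = 7.503 g
L-cysteine hydrochloride: 0.0473% w/v = 0.473 g/L → 0.473 × 0.322 L = 0.152306 g = 152.306 mg
bromocresol purple: 45 mg/L × 0.322 L = 14.490 mg
gentamicin: C1V1 = C2V2 → 40.1 µg/mL × 322 mL ÷ 42900 µg/mL = 0.301 mL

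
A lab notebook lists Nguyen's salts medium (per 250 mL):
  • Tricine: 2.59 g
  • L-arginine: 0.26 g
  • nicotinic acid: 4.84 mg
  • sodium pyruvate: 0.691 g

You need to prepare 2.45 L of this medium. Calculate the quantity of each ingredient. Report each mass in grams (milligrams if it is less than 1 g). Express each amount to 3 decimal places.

Tricine 25.382 g; L-arginine 2.548 g; nicotinic acid 47.432 mg; sodium pyruvate 6.772 g

Ratio of target to recipe volume: 2450 / 250 = 9.8.
Tricine: 2.59 g × (2450 mL / 250 mL) = 25.382 g
L-arginine: 0.26 g × (2450 mL / 250 mL) = 2.548 g
nicotinic acid: 4.84 mg × (2450 mL / 250 mL) = 47.432 mg
sodium pyruvate: 0.691 g × (2450 mL / 250 mL) = 6.772 g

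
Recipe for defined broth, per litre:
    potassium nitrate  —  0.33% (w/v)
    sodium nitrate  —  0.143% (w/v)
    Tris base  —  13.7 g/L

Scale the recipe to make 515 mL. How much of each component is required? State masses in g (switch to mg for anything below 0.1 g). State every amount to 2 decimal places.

potassium nitrate 1.70 g; sodium nitrate 0.74 g; Tris base 7.06 g

Scale factor relative to 1 L: 0.515.
potassium nitrate: 0.33% w/v = 3.3 g/L → 3.3 × 0.515 L = 1.70 g
sodium nitrate: 0.143% w/v = 1.43 g/L → 1.43 × 0.515 L = 0.74 g
Tris base: 13.7 g/L × 0.515 L = 7.06 g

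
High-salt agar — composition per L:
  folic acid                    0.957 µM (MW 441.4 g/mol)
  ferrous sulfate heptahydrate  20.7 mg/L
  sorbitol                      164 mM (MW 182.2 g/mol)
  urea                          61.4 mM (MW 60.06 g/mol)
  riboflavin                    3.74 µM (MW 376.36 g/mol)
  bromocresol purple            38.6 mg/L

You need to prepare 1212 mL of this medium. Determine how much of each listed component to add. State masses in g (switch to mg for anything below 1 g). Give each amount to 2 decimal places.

Working volume: 1212 mL = 1.212 L.
folic acid: 0.957 µmol/L × 441.4 g/mol × 1.212 L ÷ 1000 = 0.51 mg
ferrous sulfate heptahydrate: 20.7 mg/L × 1.212 L = 25.09 mg
sorbitol: 164 mmol/L × 182.2 g/mol × 1.212 L ÷ 1000 = 36.22 g
urea: 61.4 mmol/L × 60.06 g/mol × 1.212 L ÷ 1000 = 4.47 g
riboflavin: 3.74 µmol/L × 376.36 g/mol × 1.212 L ÷ 1000 = 1.71 mg
bromocresol purple: 38.6 mg/L × 1.212 L = 46.78 mg

folic acid 0.51 mg; ferrous sulfate heptahydrate 25.09 mg; sorbitol 36.22 g; urea 4.47 g; riboflavin 1.71 mg; bromocresol purple 46.78 mg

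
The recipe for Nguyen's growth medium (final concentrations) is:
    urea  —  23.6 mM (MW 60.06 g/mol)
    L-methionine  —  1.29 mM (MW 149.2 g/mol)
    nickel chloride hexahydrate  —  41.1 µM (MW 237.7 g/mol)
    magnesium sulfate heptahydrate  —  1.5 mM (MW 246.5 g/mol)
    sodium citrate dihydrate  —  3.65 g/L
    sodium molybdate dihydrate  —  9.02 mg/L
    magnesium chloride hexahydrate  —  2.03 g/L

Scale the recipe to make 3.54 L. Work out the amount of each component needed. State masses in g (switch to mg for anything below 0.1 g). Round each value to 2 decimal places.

Working volume: 3.54 L.
urea: 23.6 mmol/L × 60.06 g/mol × 3.54 L ÷ 1000 = 5.02 g
L-methionine: 1.29 mmol/L × 149.2 g/mol × 3.54 L ÷ 1000 = 0.68 g
nickel chloride hexahydrate: 41.1 µmol/L × 237.7 g/mol × 3.54 L ÷ 1000 = 34.58 mg
magnesium sulfate heptahydrate: 1.5 mmol/L × 246.5 g/mol × 3.54 L ÷ 1000 = 1.31 g
sodium citrate dihydrate: 3.65 g/L × 3.54 L = 12.92 g
sodium molybdate dihydrate: 9.02 mg/L × 3.54 L = 31.93 mg
magnesium chloride hexahydrate: 2.03 g/L × 3.54 L = 7.19 g

urea 5.02 g; L-methionine 0.68 g; nickel chloride hexahydrate 34.58 mg; magnesium sulfate heptahydrate 1.31 g; sodium citrate dihydrate 12.92 g; sodium molybdate dihydrate 31.93 mg; magnesium chloride hexahydrate 7.19 g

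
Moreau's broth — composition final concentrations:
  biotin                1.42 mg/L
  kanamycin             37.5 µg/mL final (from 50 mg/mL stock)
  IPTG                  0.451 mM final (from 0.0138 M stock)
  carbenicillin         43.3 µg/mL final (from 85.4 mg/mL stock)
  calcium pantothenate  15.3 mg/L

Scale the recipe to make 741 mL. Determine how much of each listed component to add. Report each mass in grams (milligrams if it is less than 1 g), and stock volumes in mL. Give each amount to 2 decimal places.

biotin 1.05 mg; kanamycin 0.56 mL; IPTG 24.22 mL; carbenicillin 0.38 mL; calcium pantothenate 11.34 mg

Target volume = 741 mL = 0.741 L.
biotin: 1.42 mg/L × 0.741 L = 1.05 mg
kanamycin: V = C2·V2/C1 = 37.5 µg/mL × 741 mL ÷ 50000 µg/mL = 0.56 mL
IPTG: V = C2·V2/C1 = 0.451 mM × 741 mL ÷ 13.8 mM = 24.22 mL
carbenicillin: V = C2·V2/C1 = 43.3 µg/mL × 741 mL ÷ 85400 µg/mL = 0.38 mL
calcium pantothenate: 15.3 mg/L × 0.741 L = 11.34 mg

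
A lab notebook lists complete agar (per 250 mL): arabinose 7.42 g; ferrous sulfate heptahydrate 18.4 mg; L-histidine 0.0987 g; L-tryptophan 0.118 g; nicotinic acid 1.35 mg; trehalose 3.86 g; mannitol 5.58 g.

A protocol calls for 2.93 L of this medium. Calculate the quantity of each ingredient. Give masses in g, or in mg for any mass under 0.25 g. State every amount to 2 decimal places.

Ratio of target to recipe volume: 2930 / 250 = 11.72.
arabinose: 7.42 g × (2930 mL / 250 mL) = 86.96 g
ferrous sulfate heptahydrate: 18.4 mg × (2930 mL / 250 mL) = 215.65 mg
L-histidine: 0.0987 g × (2930 mL / 250 mL) = 1.16 g
L-tryptophan: 0.118 g × (2930 mL / 250 mL) = 1.38 g
nicotinic acid: 1.35 mg × (2930 mL / 250 mL) = 15.82 mg
trehalose: 3.86 g × (2930 mL / 250 mL) = 45.24 g
mannitol: 5.58 g × (2930 mL / 250 mL) = 65.40 g

arabinose 86.96 g; ferrous sulfate heptahydrate 215.65 mg; L-histidine 1.16 g; L-tryptophan 1.38 g; nicotinic acid 15.82 mg; trehalose 45.24 g; mannitol 65.40 g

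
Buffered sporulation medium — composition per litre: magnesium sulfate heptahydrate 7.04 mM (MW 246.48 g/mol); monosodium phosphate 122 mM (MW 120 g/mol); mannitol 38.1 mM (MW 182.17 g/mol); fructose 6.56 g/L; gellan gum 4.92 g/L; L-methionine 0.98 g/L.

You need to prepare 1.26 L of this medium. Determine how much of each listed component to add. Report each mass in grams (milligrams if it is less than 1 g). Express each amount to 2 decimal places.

magnesium sulfate heptahydrate 2.19 g; monosodium phosphate 18.45 g; mannitol 8.75 g; fructose 8.27 g; gellan gum 6.20 g; L-methionine 1.23 g

Scale factor relative to 1 L: 1.26.
magnesium sulfate heptahydrate: 7.04 mmol/L × 246.48 g/mol × 1.26 L ÷ 1000 = 2.19 g
monosodium phosphate: 122 mmol/L × 120 g/mol × 1.26 L ÷ 1000 = 18.45 g
mannitol: 38.1 mmol/L × 182.17 g/mol × 1.26 L ÷ 1000 = 8.75 g
fructose: 6.56 g/L × 1.26 L = 8.27 g
gellan gum: 4.92 g/L × 1.26 L = 6.20 g
L-methionine: 0.98 g/L × 1.26 L = 1.23 g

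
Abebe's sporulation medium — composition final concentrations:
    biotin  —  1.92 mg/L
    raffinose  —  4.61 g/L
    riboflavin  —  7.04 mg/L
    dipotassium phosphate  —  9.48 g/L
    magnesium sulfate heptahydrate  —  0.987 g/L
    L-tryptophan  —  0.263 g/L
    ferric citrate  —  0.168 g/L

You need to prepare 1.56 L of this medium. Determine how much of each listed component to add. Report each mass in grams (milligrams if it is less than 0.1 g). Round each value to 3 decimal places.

Scale factor relative to 1 L: 1.56.
biotin: 1.92 mg/L × 1.56 L = 2.995 mg
raffinose: 4.61 g/L × 1.56 L = 7.192 g
riboflavin: 7.04 mg/L × 1.56 L = 10.982 mg
dipotassium phosphate: 9.48 g/L × 1.56 L = 14.789 g
magnesium sulfate heptahydrate: 0.987 g/L × 1.56 L = 1.540 g
L-tryptophan: 0.263 g/L × 1.56 L = 0.410 g
ferric citrate: 0.168 g/L × 1.56 L = 0.262 g

biotin 2.995 mg; raffinose 7.192 g; riboflavin 10.982 mg; dipotassium phosphate 14.789 g; magnesium sulfate heptahydrate 1.540 g; L-tryptophan 0.410 g; ferric citrate 0.262 g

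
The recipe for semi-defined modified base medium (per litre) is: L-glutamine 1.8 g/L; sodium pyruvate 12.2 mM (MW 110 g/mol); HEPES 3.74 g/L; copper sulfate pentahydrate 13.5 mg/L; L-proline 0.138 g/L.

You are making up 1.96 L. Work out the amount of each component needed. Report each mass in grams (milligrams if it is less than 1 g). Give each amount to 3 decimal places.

Scale factor relative to 1 L: 1.96.
L-glutamine: 1.8 g/L × 1.96 L = 3.528 g
sodium pyruvate: 12.2 mmol/L × 110 g/mol × 1.96 L ÷ 1000 = 2.630 g
HEPES: 3.74 g/L × 1.96 L = 7.330 g
copper sulfate pentahydrate: 13.5 mg/L × 1.96 L = 26.460 mg
L-proline: 0.138 g/L × 1.96 L = 0.27048 g = 270.480 mg

L-glutamine 3.528 g; sodium pyruvate 2.630 g; HEPES 7.330 g; copper sulfate pentahydrate 26.460 mg; L-proline 270.480 mg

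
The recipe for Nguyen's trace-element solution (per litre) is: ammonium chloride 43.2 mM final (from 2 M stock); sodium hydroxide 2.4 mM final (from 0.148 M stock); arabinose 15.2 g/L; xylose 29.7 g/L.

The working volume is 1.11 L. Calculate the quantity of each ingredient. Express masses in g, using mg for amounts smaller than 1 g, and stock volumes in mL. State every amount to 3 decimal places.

ammonium chloride 23.976 mL; sodium hydroxide 18.000 mL; arabinose 16.872 g; xylose 32.967 g

Working volume: 1.11 L.
ammonium chloride: C1V1 = C2V2 → 43.2 mM × 1110 mL ÷ 2000 mM = 23.976 mL
sodium hydroxide: dilute stock: 2.4 mM × 1110 mL ÷ 148 mM = 18.000 mL
arabinose: 15.2 g/L × 1.11 L = 16.872 g
xylose: 29.7 g/L × 1.11 L = 32.967 g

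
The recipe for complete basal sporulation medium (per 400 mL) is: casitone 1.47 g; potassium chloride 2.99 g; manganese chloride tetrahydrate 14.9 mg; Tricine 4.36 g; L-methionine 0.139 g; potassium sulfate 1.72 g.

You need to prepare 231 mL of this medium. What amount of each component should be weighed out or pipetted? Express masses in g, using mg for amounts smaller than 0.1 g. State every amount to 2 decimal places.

casitone 0.85 g; potassium chloride 1.73 g; manganese chloride tetrahydrate 8.60 mg; Tricine 2.52 g; L-methionine 80.27 mg; potassium sulfate 0.99 g

Scale factor = 231 mL / 400 mL = 0.5775.
casitone: 1.47 g × (231 mL / 400 mL) = 0.85 g
potassium chloride: 2.99 g × (231 mL / 400 mL) = 1.73 g
manganese chloride tetrahydrate: 14.9 mg × (231 mL / 400 mL) = 8.60 mg
Tricine: 4.36 g × (231 mL / 400 mL) = 2.52 g
L-methionine: 0.139 g × (231 mL / 400 mL) = 0.0802725 g = 80.27 mg
potassium sulfate: 1.72 g × (231 mL / 400 mL) = 0.99 g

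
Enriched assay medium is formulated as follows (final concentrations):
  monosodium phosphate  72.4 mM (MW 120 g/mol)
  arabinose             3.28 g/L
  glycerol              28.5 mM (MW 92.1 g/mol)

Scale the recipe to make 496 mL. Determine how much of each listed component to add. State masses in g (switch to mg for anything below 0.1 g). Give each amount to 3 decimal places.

monosodium phosphate 4.309 g; arabinose 1.627 g; glycerol 1.302 g

Working volume: 496 mL = 0.496 L.
monosodium phosphate: 72.4 mmol/L × 120 g/mol × 0.496 L ÷ 1000 = 4.309 g
arabinose: 3.28 g/L × 0.496 L = 1.627 g
glycerol: 28.5 mmol/L × 92.1 g/mol × 0.496 L ÷ 1000 = 1.302 g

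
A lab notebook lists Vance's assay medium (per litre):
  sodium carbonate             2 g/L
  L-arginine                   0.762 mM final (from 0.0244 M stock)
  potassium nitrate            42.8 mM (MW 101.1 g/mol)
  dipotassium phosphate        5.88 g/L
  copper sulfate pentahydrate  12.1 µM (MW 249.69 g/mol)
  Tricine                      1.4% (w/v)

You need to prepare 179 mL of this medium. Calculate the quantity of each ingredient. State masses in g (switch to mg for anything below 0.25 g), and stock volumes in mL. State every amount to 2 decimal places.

Working volume: 179 mL = 0.179 L.
sodium carbonate: 2 g/L × 0.179 L = 0.36 g
L-arginine: V = C2·V2/C1 = 0.762 mM × 179 mL ÷ 24.4 mM = 5.59 mL
potassium nitrate: 42.8 mmol/L × 101.1 g/mol × 0.179 L ÷ 1000 = 0.77 g
dipotassium phosphate: 5.88 g/L × 0.179 L = 1.05 g
copper sulfate pentahydrate: 12.1 µmol/L × 249.69 g/mol × 0.179 L ÷ 1000 = 0.54 mg
Tricine: 1.4 g per 100 mL × 179 mL ÷ 100 = 2.51 g

sodium carbonate 0.36 g; L-arginine 5.59 mL; potassium nitrate 0.77 g; dipotassium phosphate 1.05 g; copper sulfate pentahydrate 0.54 mg; Tricine 2.51 g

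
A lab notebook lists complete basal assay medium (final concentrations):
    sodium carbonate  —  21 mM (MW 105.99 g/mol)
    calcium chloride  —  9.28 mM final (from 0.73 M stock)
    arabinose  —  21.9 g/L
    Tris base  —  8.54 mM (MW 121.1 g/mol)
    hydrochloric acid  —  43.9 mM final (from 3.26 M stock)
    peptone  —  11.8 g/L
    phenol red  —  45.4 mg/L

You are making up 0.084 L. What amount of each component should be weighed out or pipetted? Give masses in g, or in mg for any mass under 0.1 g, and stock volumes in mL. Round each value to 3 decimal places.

Working volume: 0.084 L.
sodium carbonate: 21 mmol/L × 105.99 g/mol × 0.084 L ÷ 1000 = 0.187 g
calcium chloride: C1V1 = C2V2 → 9.28 mM × 84 mL ÷ 730 mM = 1.068 mL
arabinose: 21.9 g/L × 0.084 L = 1.840 g
Tris base: 8.54 mmol/L × 121.1 mg/mmol × 0.084 L = 86.872 mg
hydrochloric acid: dilute stock: 43.9 mM × 84 mL ÷ 3260 mM = 1.131 mL
peptone: 11.8 g/L × 0.084 L = 0.991 g
phenol red: 45.4 mg/L × 0.084 L = 3.814 mg

sodium carbonate 0.187 g; calcium chloride 1.068 mL; arabinose 1.840 g; Tris base 86.872 mg; hydrochloric acid 1.131 mL; peptone 0.991 g; phenol red 3.814 mg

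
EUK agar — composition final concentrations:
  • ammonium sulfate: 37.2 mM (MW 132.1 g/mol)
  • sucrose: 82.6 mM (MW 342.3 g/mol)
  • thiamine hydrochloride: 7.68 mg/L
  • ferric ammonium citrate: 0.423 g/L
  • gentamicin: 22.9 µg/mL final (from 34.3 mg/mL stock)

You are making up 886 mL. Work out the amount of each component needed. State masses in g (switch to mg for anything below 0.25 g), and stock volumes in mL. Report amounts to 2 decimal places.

Target volume = 886 mL = 0.886 L.
ammonium sulfate: 37.2 mmol/L × 132.1 g/mol × 0.886 L ÷ 1000 = 4.35 g
sucrose: 82.6 mmol/L × 342.3 g/mol × 0.886 L ÷ 1000 = 25.05 g
thiamine hydrochloride: 7.68 mg/L × 0.886 L = 6.80 mg
ferric ammonium citrate: 0.423 g/L × 0.886 L = 0.37 g
gentamicin: V = C2·V2/C1 = 22.9 µg/mL × 886 mL ÷ 34300 µg/mL = 0.59 mL

ammonium sulfate 4.35 g; sucrose 25.05 g; thiamine hydrochloride 6.80 mg; ferric ammonium citrate 0.37 g; gentamicin 0.59 mL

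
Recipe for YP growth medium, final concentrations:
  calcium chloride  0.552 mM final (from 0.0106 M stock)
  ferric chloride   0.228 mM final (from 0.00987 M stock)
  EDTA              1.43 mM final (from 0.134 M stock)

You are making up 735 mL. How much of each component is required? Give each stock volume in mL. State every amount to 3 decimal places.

calcium chloride 38.275 mL; ferric chloride 16.979 mL; EDTA 7.844 mL

Working volume: 735 mL = 0.735 L.
calcium chloride: V = C2·V2/C1 = 0.552 mM × 735 mL ÷ 10.6 mM = 38.275 mL
ferric chloride: dilute stock: 0.228 mM × 735 mL ÷ 9.87 mM = 16.979 mL
EDTA: dilute stock: 1.43 mM × 735 mL ÷ 134 mM = 7.844 mL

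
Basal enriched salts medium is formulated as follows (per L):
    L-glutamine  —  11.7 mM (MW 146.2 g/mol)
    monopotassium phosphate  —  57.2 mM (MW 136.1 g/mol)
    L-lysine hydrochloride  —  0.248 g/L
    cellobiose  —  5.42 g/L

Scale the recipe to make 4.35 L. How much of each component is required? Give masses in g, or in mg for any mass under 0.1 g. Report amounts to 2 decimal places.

Working volume: 4.35 L.
L-glutamine: 11.7 mmol/L × 146.2 g/mol × 4.35 L ÷ 1000 = 7.44 g
monopotassium phosphate: 57.2 mmol/L × 136.1 g/mol × 4.35 L ÷ 1000 = 33.86 g
L-lysine hydrochloride: 0.248 g/L × 4.35 L = 1.08 g
cellobiose: 5.42 g/L × 4.35 L = 23.58 g

L-glutamine 7.44 g; monopotassium phosphate 33.86 g; L-lysine hydrochloride 1.08 g; cellobiose 23.58 g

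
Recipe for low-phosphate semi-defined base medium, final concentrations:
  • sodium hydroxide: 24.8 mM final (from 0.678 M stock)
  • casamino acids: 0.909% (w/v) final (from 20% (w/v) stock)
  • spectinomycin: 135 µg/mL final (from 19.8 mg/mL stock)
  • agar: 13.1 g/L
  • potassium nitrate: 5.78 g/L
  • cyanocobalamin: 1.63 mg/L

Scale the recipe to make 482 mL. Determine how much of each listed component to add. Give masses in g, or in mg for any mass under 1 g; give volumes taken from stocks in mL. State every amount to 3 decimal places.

Target volume = 482 mL = 0.482 L.
sodium hydroxide: V = C2·V2/C1 = 24.8 mM × 482 mL ÷ 678 mM = 17.631 mL
casamino acids: V = C2·V2/C1 = 0.909% ÷ 20% × 482 mL = 21.907 mL
spectinomycin: dilute stock: 135 µg/mL × 482 mL ÷ 19800 µg/mL = 3.286 mL
agar: 13.1 g/L × 0.482 L = 6.314 g
potassium nitrate: 5.78 g/L × 0.482 L = 2.786 g
cyanocobalamin: 1.63 mg/L × 0.482 L = 0.786 mg

sodium hydroxide 17.631 mL; casamino acids 21.907 mL; spectinomycin 3.286 mL; agar 6.314 g; potassium nitrate 2.786 g; cyanocobalamin 0.786 mg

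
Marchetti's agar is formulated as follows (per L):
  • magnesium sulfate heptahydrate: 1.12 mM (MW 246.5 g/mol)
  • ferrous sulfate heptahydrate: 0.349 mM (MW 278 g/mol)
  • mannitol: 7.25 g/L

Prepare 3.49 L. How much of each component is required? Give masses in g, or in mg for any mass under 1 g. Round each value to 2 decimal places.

magnesium sulfate heptahydrate 963.52 mg; ferrous sulfate heptahydrate 338.61 mg; mannitol 25.30 g

Working volume: 3.49 L.
magnesium sulfate heptahydrate: 1.12 mmol/L × 246.5 mg/mmol × 3.49 L = 963.52 mg
ferrous sulfate heptahydrate: 0.349 mmol/L × 278 mg/mmol × 3.49 L = 338.61 mg
mannitol: 7.25 g/L × 3.49 L = 25.30 g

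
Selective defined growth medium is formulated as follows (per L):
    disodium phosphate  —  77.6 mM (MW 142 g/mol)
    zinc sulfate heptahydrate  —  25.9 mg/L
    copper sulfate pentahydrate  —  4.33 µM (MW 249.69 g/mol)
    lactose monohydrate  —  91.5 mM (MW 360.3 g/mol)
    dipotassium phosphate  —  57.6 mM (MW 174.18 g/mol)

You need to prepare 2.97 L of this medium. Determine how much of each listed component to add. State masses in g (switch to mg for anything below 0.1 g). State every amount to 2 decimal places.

disodium phosphate 32.73 g; zinc sulfate heptahydrate 76.92 mg; copper sulfate pentahydrate 3.21 mg; lactose monohydrate 97.91 g; dipotassium phosphate 29.80 g

Working volume: 2.97 L.
disodium phosphate: 77.6 mmol/L × 142 g/mol × 2.97 L ÷ 1000 = 32.73 g
zinc sulfate heptahydrate: 25.9 mg/L × 2.97 L = 76.92 mg
copper sulfate pentahydrate: 4.33 µmol/L × 249.69 g/mol × 2.97 L ÷ 1000 = 3.21 mg
lactose monohydrate: 91.5 mmol/L × 360.3 g/mol × 2.97 L ÷ 1000 = 97.91 g
dipotassium phosphate: 57.6 mmol/L × 174.18 g/mol × 2.97 L ÷ 1000 = 29.80 g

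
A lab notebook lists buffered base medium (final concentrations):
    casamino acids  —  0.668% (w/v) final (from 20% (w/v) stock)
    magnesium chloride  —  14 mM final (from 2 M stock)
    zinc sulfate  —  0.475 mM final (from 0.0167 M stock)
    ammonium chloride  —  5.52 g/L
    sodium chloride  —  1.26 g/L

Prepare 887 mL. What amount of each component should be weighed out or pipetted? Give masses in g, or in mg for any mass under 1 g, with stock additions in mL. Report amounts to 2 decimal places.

Working volume: 887 mL = 0.887 L.
casamino acids: V = C2·V2/C1 = 0.668% ÷ 20% × 887 mL = 29.63 mL
magnesium chloride: V = C2·V2/C1 = 14 mM × 887 mL ÷ 2000 mM = 6.21 mL
zinc sulfate: C1V1 = C2V2 → 0.475 mM × 887 mL ÷ 16.7 mM = 25.23 mL
ammonium chloride: 5.52 g/L × 0.887 L = 4.90 g
sodium chloride: 1.26 g/L × 0.887 L = 1.12 g

casamino acids 29.63 mL; magnesium chloride 6.21 mL; zinc sulfate 25.23 mL; ammonium chloride 4.90 g; sodium chloride 1.12 g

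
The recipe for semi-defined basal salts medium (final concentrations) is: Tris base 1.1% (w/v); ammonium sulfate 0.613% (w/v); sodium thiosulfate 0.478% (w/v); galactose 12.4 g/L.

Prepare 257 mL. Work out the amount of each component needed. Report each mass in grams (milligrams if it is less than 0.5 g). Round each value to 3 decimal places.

Working volume: 257 mL = 0.257 L.
Tris base: 1.1 g per 100 mL × 257 mL ÷ 100 = 2.827 g
ammonium sulfate: 0.613 g per 100 mL × 257 mL ÷ 100 = 1.575 g
sodium thiosulfate: 0.478 g per 100 mL × 257 mL ÷ 100 = 1.228 g
galactose: 12.4 g/L × 0.257 L = 3.187 g

Tris base 2.827 g; ammonium sulfate 1.575 g; sodium thiosulfate 1.228 g; galactose 3.187 g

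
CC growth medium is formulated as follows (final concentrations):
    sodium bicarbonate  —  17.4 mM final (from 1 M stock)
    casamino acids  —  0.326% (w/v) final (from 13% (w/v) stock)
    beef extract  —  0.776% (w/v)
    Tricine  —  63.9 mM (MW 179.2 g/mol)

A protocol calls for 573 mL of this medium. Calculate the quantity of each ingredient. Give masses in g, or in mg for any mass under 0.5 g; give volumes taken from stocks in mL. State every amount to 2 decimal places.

sodium bicarbonate 9.97 mL; casamino acids 14.37 mL; beef extract 4.45 g; Tricine 6.56 g

Target volume = 573 mL = 0.573 L.
sodium bicarbonate: C1V1 = C2V2 → 17.4 mM × 573 mL ÷ 1000 mM = 9.97 mL
casamino acids: C1V1 = C2V2 → 0.326% ÷ 13% × 573 mL = 14.37 mL
beef extract: 0.776 g per 100 mL × 573 mL ÷ 100 = 4.45 g
Tricine: 63.9 mmol/L × 179.2 g/mol × 0.573 L ÷ 1000 = 6.56 g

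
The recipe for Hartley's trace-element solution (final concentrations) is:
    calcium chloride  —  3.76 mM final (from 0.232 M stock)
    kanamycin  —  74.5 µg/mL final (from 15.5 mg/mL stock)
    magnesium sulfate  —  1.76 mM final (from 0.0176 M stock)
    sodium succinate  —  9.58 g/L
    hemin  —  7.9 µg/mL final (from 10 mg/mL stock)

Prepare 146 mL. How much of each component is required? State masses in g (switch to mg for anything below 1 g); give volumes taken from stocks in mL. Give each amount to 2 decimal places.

calcium chloride 2.37 mL; kanamycin 0.70 mL; magnesium sulfate 14.60 mL; sodium succinate 1.40 g; hemin 0.12 mL

Working volume: 146 mL = 0.146 L.
calcium chloride: dilute stock: 3.76 mM × 146 mL ÷ 232 mM = 2.37 mL
kanamycin: dilute stock: 74.5 µg/mL × 146 mL ÷ 15500 µg/mL = 0.70 mL
magnesium sulfate: C1V1 = C2V2 → 1.76 mM × 146 mL ÷ 17.6 mM = 14.60 mL
sodium succinate: 9.58 g/L × 0.146 L = 1.40 g
hemin: dilute stock: 7.9 µg/mL × 146 mL ÷ 10000 µg/mL = 0.12 mL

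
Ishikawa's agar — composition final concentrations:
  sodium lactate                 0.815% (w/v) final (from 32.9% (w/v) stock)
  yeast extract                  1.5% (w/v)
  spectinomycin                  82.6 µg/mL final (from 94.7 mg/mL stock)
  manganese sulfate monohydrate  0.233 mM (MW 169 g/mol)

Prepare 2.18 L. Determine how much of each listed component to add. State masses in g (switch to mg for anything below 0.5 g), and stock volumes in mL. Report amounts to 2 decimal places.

sodium lactate 54.00 mL; yeast extract 32.70 g; spectinomycin 1.90 mL; manganese sulfate monohydrate 85.84 mg

Working volume: 2.18 L.
sodium lactate: C1V1 = C2V2 → 0.815% ÷ 32.9% × 2180 mL = 54.00 mL
yeast extract: 1.5 g per 100 mL × 2180 mL ÷ 100 = 32.70 g
spectinomycin: V = C2·V2/C1 = 82.6 µg/mL × 2180 mL ÷ 94700 µg/mL = 1.90 mL
manganese sulfate monohydrate: 0.233 mmol/L × 169 mg/mmol × 2.18 L = 85.84 mg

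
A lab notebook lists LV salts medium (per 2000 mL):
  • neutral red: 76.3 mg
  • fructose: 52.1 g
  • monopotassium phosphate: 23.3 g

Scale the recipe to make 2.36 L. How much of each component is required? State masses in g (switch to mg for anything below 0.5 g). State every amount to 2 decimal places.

neutral red 90.03 mg; fructose 61.48 g; monopotassium phosphate 27.49 g

Ratio of target to recipe volume: 2360 / 2000 = 1.18.
neutral red: 76.3 mg × (2360 mL / 2000 mL) = 90.03 mg
fructose: 52.1 g × (2360 mL / 2000 mL) = 61.48 g
monopotassium phosphate: 23.3 g × (2360 mL / 2000 mL) = 27.49 g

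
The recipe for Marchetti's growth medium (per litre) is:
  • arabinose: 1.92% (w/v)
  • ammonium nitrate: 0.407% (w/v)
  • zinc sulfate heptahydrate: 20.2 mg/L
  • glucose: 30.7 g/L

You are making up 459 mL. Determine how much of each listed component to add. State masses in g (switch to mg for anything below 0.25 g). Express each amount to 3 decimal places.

Scale factor relative to 1 L: 0.459.
arabinose: 1.92% w/v = 19.2 g/L → 19.2 × 0.459 L = 8.813 g
ammonium nitrate: 0.407% w/v = 4.07 g/L → 4.07 × 0.459 L = 1.868 g
zinc sulfate heptahydrate: 20.2 mg/L × 0.459 L = 9.272 mg
glucose: 30.7 g/L × 0.459 L = 14.091 g

arabinose 8.813 g; ammonium nitrate 1.868 g; zinc sulfate heptahydrate 9.272 mg; glucose 14.091 g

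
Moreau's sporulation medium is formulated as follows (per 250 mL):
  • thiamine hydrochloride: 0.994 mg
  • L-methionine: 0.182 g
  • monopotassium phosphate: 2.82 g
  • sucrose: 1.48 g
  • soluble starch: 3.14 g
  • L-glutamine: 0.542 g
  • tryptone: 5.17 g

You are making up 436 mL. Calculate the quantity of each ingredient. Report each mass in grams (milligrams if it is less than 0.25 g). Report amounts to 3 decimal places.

thiamine hydrochloride 1.734 mg; L-methionine 0.317 g; monopotassium phosphate 4.918 g; sucrose 2.581 g; soluble starch 5.476 g; L-glutamine 0.945 g; tryptone 9.016 g

Scale factor = 436 mL / 250 mL = 1.744.
thiamine hydrochloride: 0.994 mg × (436 mL / 250 mL) = 1.734 mg
L-methionine: 0.182 g × (436 mL / 250 mL) = 0.317 g
monopotassium phosphate: 2.82 g × (436 mL / 250 mL) = 4.918 g
sucrose: 1.48 g × (436 mL / 250 mL) = 2.581 g
soluble starch: 3.14 g × (436 mL / 250 mL) = 5.476 g
L-glutamine: 0.542 g × (436 mL / 250 mL) = 0.945 g
tryptone: 5.17 g × (436 mL / 250 mL) = 9.016 g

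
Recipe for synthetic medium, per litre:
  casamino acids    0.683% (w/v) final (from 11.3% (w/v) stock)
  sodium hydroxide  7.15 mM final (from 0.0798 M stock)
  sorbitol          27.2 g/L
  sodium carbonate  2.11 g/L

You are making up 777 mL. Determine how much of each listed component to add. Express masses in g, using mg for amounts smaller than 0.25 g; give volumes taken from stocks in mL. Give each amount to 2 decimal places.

Scale factor relative to 1 L: 0.777.
casamino acids: V = C2·V2/C1 = 0.683% ÷ 11.3% × 777 mL = 46.96 mL
sodium hydroxide: V = C2·V2/C1 = 7.15 mM × 777 mL ÷ 79.8 mM = 69.62 mL
sorbitol: 27.2 g/L × 0.777 L = 21.13 g
sodium carbonate: 2.11 g/L × 0.777 L = 1.64 g

casamino acids 46.96 mL; sodium hydroxide 69.62 mL; sorbitol 21.13 g; sodium carbonate 1.64 g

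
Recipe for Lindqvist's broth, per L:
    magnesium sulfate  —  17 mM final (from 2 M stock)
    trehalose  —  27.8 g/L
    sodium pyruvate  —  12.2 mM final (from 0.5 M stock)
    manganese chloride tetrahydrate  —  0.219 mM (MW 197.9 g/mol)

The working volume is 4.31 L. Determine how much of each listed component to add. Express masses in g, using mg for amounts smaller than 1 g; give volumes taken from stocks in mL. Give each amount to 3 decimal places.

magnesium sulfate 36.635 mL; trehalose 119.818 g; sodium pyruvate 105.164 mL; manganese chloride tetrahydrate 186.796 mg

Working volume: 4.31 L.
magnesium sulfate: C1V1 = C2V2 → 17 mM × 4310 mL ÷ 2000 mM = 36.635 mL
trehalose: 27.8 g/L × 4.31 L = 119.818 g
sodium pyruvate: V = C2·V2/C1 = 12.2 mM × 4310 mL ÷ 500 mM = 105.164 mL
manganese chloride tetrahydrate: 0.219 mmol/L × 197.9 mg/mmol × 4.31 L = 186.796 mg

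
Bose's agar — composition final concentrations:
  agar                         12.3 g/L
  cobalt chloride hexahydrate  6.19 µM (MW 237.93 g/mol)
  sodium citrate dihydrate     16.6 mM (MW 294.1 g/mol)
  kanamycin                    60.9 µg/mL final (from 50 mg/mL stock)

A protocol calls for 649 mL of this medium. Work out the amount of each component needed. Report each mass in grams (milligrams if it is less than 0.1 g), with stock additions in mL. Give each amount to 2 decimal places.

Target volume = 649 mL = 0.649 L.
agar: 12.3 g/L × 0.649 L = 7.98 g
cobalt chloride hexahydrate: 6.19 µmol/L × 237.93 g/mol × 0.649 L ÷ 1000 = 0.96 mg
sodium citrate dihydrate: 16.6 mmol/L × 294.1 g/mol × 0.649 L ÷ 1000 = 3.17 g
kanamycin: C1V1 = C2V2 → 60.9 µg/mL × 649 mL ÷ 50000 µg/mL = 0.79 mL

agar 7.98 g; cobalt chloride hexahydrate 0.96 mg; sodium citrate dihydrate 3.17 g; kanamycin 0.79 mL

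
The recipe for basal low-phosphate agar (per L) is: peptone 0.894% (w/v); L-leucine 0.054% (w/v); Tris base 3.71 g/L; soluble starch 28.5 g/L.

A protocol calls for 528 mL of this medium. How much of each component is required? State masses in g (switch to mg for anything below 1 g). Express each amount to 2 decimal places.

Working volume: 528 mL = 0.528 L.
peptone: 0.894 g per 100 mL × 528 mL ÷ 100 = 4.72 g
L-leucine: 0.054% w/v = 0.54 g/L → 0.54 × 0.528 L = 0.28512 g = 285.12 mg
Tris base: 3.71 g/L × 0.528 L = 1.96 g
soluble starch: 28.5 g/L × 0.528 L = 15.05 g

peptone 4.72 g; L-leucine 285.12 mg; Tris base 1.96 g; soluble starch 15.05 g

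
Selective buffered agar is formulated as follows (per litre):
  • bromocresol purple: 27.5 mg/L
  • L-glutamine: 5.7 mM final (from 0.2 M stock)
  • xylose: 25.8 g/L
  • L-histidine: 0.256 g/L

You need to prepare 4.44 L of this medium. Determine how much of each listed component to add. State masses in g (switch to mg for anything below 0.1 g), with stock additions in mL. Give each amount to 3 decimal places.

bromocresol purple 0.122 g; L-glutamine 126.540 mL; xylose 114.552 g; L-histidine 1.137 g

Scale factor relative to 1 L: 4.44.
bromocresol purple: 27.5 mg/L × 4.44 L = 122.1 mg = 0.122 g
L-glutamine: C1V1 = C2V2 → 5.7 mM × 4440 mL ÷ 200 mM = 126.540 mL
xylose: 25.8 g/L × 4.44 L = 114.552 g
L-histidine: 0.256 g/L × 4.44 L = 1.137 g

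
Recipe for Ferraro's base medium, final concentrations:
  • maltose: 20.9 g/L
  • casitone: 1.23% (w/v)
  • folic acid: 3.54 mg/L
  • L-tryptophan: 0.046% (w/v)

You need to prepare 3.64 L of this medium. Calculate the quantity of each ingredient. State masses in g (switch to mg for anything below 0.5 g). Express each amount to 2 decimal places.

Scale factor relative to 1 L: 3.64.
maltose: 20.9 g/L × 3.64 L = 76.08 g
casitone: 1.23 g per 100 mL × 3640 mL ÷ 100 = 44.77 g
folic acid: 3.54 mg/L × 3.64 L = 12.89 mg
L-tryptophan: 0.046% w/v = 0.46 g/L → 0.46 × 3.64 L = 1.67 g

maltose 76.08 g; casitone 44.77 g; folic acid 12.89 mg; L-tryptophan 1.67 g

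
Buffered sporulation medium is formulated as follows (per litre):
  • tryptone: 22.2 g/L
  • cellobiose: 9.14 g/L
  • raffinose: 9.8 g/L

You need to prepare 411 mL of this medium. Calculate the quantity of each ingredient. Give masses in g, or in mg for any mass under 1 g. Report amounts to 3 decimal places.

Scale factor relative to 1 L: 0.411.
tryptone: 22.2 g/L × 0.411 L = 9.124 g
cellobiose: 9.14 g/L × 0.411 L = 3.757 g
raffinose: 9.8 g/L × 0.411 L = 4.028 g

tryptone 9.124 g; cellobiose 3.757 g; raffinose 4.028 g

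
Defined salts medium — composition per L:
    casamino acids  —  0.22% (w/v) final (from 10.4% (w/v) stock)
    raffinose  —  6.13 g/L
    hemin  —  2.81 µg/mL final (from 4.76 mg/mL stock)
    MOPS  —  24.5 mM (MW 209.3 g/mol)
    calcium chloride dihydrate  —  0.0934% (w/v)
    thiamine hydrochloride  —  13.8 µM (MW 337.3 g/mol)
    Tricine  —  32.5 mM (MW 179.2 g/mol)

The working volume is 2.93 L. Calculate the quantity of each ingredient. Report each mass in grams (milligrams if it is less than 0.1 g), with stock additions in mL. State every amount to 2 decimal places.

casamino acids 61.98 mL; raffinose 17.96 g; hemin 1.73 mL; MOPS 15.02 g; calcium chloride dihydrate 2.74 g; thiamine hydrochloride 13.64 mg; Tricine 17.06 g

Working volume: 2.93 L.
casamino acids: dilute stock: 0.22% ÷ 10.4% × 2930 mL = 61.98 mL
raffinose: 6.13 g/L × 2.93 L = 17.96 g
hemin: dilute stock: 2.81 µg/mL × 2930 mL ÷ 4760 µg/mL = 1.73 mL
MOPS: 24.5 mmol/L × 209.3 g/mol × 2.93 L ÷ 1000 = 15.02 g
calcium chloride dihydrate: 0.0934% w/v = 0.934 g/L → 0.934 × 2.93 L = 2.74 g
thiamine hydrochloride: 13.8 µmol/L × 337.3 g/mol × 2.93 L ÷ 1000 = 13.64 mg
Tricine: 32.5 mmol/L × 179.2 g/mol × 2.93 L ÷ 1000 = 17.06 g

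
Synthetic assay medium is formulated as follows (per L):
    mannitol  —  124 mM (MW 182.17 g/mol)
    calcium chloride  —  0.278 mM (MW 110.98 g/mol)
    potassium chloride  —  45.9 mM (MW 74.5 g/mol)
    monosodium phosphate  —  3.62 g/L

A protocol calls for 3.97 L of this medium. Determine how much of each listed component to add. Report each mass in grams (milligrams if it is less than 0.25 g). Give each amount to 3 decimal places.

mannitol 89.679 g; calcium chloride 122.484 mg; potassium chloride 13.576 g; monosodium phosphate 14.371 g

Working volume: 3.97 L.
mannitol: 124 mmol/L × 182.17 g/mol × 3.97 L ÷ 1000 = 89.679 g
calcium chloride: 0.278 mmol/L × 110.98 mg/mmol × 3.97 L = 122.484 mg
potassium chloride: 45.9 mmol/L × 74.5 g/mol × 3.97 L ÷ 1000 = 13.576 g
monosodium phosphate: 3.62 g/L × 3.97 L = 14.371 g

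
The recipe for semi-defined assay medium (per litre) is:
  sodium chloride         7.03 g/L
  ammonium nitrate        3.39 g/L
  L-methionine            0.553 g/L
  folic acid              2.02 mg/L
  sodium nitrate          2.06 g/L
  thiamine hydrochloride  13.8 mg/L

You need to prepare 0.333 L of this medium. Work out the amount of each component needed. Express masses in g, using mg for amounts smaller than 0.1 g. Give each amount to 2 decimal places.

sodium chloride 2.34 g; ammonium nitrate 1.13 g; L-methionine 0.18 g; folic acid 0.67 mg; sodium nitrate 0.69 g; thiamine hydrochloride 4.60 mg

Working volume: 0.333 L.
sodium chloride: 7.03 g/L × 0.333 L = 2.34 g
ammonium nitrate: 3.39 g/L × 0.333 L = 1.13 g
L-methionine: 0.553 g/L × 0.333 L = 0.18 g
folic acid: 2.02 mg/L × 0.333 L = 0.67 mg
sodium nitrate: 2.06 g/L × 0.333 L = 0.69 g
thiamine hydrochloride: 13.8 mg/L × 0.333 L = 4.60 mg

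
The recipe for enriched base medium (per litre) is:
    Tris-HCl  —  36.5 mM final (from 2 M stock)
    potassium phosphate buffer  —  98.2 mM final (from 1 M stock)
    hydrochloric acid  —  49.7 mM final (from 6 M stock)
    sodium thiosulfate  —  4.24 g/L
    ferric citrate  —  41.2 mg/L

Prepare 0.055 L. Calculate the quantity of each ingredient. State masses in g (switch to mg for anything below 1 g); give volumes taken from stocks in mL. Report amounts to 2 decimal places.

Working volume: 0.055 L.
Tris-HCl: C1V1 = C2V2 → 36.5 mM × 55 mL ÷ 2000 mM = 1.00 mL
potassium phosphate buffer: V = C2·V2/C1 = 98.2 mM × 55 mL ÷ 1000 mM = 5.40 mL
hydrochloric acid: C1V1 = C2V2 → 49.7 mM × 55 mL ÷ 6000 mM = 0.46 mL
sodium thiosulfate: 4.24 g/L × 0.055 L = 0.2332 g = 233.20 mg
ferric citrate: 41.2 mg/L × 0.055 L = 2.27 mg

Tris-HCl 1.00 mL; potassium phosphate buffer 5.40 mL; hydrochloric acid 0.46 mL; sodium thiosulfate 233.20 mg; ferric citrate 2.27 mg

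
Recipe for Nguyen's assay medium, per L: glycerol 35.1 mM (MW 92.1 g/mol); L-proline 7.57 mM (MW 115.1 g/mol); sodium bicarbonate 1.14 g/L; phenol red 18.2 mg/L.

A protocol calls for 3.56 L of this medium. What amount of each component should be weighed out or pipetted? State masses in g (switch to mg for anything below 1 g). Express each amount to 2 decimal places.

Scale factor relative to 1 L: 3.56.
glycerol: 35.1 mmol/L × 92.1 g/mol × 3.56 L ÷ 1000 = 11.51 g
L-proline: 7.57 mmol/L × 115.1 g/mol × 3.56 L ÷ 1000 = 3.10 g
sodium bicarbonate: 1.14 g/L × 3.56 L = 4.06 g
phenol red: 18.2 mg/L × 3.56 L = 64.79 mg

glycerol 11.51 g; L-proline 3.10 g; sodium bicarbonate 4.06 g; phenol red 64.79 mg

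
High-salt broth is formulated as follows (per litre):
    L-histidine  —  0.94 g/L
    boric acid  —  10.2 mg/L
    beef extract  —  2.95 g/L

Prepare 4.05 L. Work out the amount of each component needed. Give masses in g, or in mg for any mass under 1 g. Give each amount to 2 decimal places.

Working volume: 4.05 L.
L-histidine: 0.94 g/L × 4.05 L = 3.81 g
boric acid: 10.2 mg/L × 4.05 L = 41.31 mg
beef extract: 2.95 g/L × 4.05 L = 11.95 g

L-histidine 3.81 g; boric acid 41.31 mg; beef extract 11.95 g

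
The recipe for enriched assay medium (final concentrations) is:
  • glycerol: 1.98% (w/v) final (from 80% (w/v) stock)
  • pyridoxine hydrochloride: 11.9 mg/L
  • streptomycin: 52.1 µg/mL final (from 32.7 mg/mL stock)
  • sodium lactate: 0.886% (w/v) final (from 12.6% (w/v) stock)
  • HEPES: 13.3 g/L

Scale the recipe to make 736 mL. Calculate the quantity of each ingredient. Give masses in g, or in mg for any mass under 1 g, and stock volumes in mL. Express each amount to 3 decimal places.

glycerol 18.216 mL; pyridoxine hydrochloride 8.758 mg; streptomycin 1.173 mL; sodium lactate 51.754 mL; HEPES 9.789 g

Target volume = 736 mL = 0.736 L.
glycerol: dilute stock: 1.98% ÷ 80% × 736 mL = 18.216 mL
pyridoxine hydrochloride: 11.9 mg/L × 0.736 L = 8.758 mg
streptomycin: C1V1 = C2V2 → 52.1 µg/mL × 736 mL ÷ 32700 µg/mL = 1.173 mL
sodium lactate: dilute stock: 0.886% ÷ 12.6% × 736 mL = 51.754 mL
HEPES: 13.3 g/L × 0.736 L = 9.789 g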